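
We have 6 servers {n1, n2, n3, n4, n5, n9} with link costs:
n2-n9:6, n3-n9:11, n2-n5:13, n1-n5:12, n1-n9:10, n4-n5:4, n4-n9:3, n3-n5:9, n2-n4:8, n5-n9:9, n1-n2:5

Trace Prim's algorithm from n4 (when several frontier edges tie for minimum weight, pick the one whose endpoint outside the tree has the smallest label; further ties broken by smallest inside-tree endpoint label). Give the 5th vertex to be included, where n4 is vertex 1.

n1

Prim's algorithm from n4:
Step 1: frontier [n4-n9 3, n4-n5 4, n2-n4 8] → take n4-n9 (3); add n9.
Step 2: frontier [n4-n5 4, n2-n4 8, n2-n9 6, n5-n9 9, n1-n9 10, n3-n9 11] → take n4-n5 (4); add n5.
Step 3: frontier [n2-n4 8, n3-n5 9, n1-n5 12, n2-n5 13, n2-n9 6, n1-n9 10, n3-n9 11] → take n2-n9 (6); add n2.
Step 4: frontier [n1-n2 5, n3-n5 9, n1-n5 12, n1-n9 10, n3-n9 11] → take n1-n2 (5); add n1.
Step 5: frontier [n3-n5 9, n3-n9 11] → take n3-n5 (9); add n3.
Vertex order: n4, n9, n5, n2, n1, n3. The 5th vertex is n1.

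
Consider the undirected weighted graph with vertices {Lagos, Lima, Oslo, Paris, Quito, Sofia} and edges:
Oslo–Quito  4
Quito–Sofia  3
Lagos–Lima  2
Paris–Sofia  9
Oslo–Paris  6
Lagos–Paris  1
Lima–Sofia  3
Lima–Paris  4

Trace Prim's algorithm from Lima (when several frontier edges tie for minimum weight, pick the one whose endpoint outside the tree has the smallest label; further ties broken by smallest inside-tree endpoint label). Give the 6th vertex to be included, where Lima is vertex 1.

Prim's algorithm from Lima:
Step 1: cheapest edge leaving the tree is Lagos–Lima (2); add Lagos.
Step 2: cheapest edge leaving the tree is Lagos–Paris (1); add Paris.
Step 3: cheapest edge leaving the tree is Lima–Sofia (3); add Sofia.
Step 4: cheapest edge leaving the tree is Quito–Sofia (3); add Quito.
Step 5: cheapest edge leaving the tree is Oslo–Quito (4); add Oslo.
Vertex order: Lima, Lagos, Paris, Sofia, Quito, Oslo. The 6th vertex is Oslo.

Oslo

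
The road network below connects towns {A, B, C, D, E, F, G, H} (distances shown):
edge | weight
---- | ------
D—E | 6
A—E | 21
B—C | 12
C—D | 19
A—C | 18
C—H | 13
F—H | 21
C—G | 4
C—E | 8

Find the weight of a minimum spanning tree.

Sort edges by weight, then run Kruskal:
C—G (4): add — endpoints in different components.
D—E (6): add — endpoints in different components.
C—E (8): add — endpoints in different components.
B—C (12): add — endpoints in different components.
C—H (13): add — endpoints in different components.
A—C (18): add — endpoints in different components.
C—D (19): skip — C and D already connected.
A—E (21): skip — A and E already connected.
F—H (21): add — endpoints in different components.
MST edges: C—G, D—E, C—E, B—C, C—H, A—C, F—H; total weight 4+6+8+12+13+18+21 = 82.

82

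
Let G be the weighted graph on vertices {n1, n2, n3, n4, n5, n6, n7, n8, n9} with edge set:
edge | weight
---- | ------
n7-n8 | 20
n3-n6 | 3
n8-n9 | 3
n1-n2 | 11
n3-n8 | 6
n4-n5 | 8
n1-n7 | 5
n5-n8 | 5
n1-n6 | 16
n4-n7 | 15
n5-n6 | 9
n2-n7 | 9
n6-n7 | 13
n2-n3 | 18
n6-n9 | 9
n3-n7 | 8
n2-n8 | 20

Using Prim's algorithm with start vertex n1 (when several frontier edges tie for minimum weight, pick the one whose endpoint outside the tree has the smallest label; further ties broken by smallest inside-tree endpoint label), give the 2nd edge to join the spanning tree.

n3-n7

Grow the tree from n1 using Prim:
Step 1: cheapest edge leaving the tree is n1-n7 (5); add n7.
Step 2: cheapest edge leaving the tree is n3-n7 (8); add n3.
Step 3: cheapest edge leaving the tree is n3-n6 (3); add n6.
Step 4: cheapest edge leaving the tree is n3-n8 (6); add n8.
Step 5: cheapest edge leaving the tree is n8-n9 (3); add n9.
Step 6: cheapest edge leaving the tree is n5-n8 (5); add n5.
Step 7: cheapest edge leaving the tree is n4-n5 (8); add n4.
Step 8: cheapest edge leaving the tree is n2-n7 (9); add n2.
The 2nd edge added is n3-n7.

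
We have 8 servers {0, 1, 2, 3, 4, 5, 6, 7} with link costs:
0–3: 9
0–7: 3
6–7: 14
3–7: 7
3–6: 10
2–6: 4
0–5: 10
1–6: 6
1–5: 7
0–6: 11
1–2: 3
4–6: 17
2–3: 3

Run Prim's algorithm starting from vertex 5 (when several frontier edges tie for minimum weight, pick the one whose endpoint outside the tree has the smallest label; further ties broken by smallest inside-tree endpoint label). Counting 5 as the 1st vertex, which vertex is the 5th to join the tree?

6

Prim, starting at 5.
Step 1: cheapest edge leaving the tree is 1–5 (7); add 1.
Step 2: cheapest edge leaving the tree is 1–2 (3); add 2.
Step 3: cheapest edge leaving the tree is 2–3 (3); add 3.
Step 4: cheapest edge leaving the tree is 2–6 (4); add 6.
Step 5: cheapest edge leaving the tree is 3–7 (7); add 7.
Step 6: cheapest edge leaving the tree is 0–7 (3); add 0.
Step 7: cheapest edge leaving the tree is 4–6 (17); add 4.
Vertex order: 5, 1, 2, 3, 6, 7, 0, 4. The 5th vertex is 6.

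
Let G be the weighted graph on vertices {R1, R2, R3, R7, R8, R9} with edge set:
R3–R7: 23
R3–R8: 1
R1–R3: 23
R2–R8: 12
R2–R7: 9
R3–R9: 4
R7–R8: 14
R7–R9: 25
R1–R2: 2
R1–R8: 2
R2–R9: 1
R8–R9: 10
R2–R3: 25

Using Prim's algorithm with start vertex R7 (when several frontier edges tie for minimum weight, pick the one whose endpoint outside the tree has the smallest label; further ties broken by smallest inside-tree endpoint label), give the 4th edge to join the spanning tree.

R1-R8

Prim's algorithm from R7:
Step 1: cheapest edge leaving the tree is R2–R7 (9); add R2.
Step 2: cheapest edge leaving the tree is R2–R9 (1); add R9.
Step 3: cheapest edge leaving the tree is R1–R2 (2); add R1.
Step 4: cheapest edge leaving the tree is R1–R8 (2); add R8.
Step 5: cheapest edge leaving the tree is R3–R8 (1); add R3.
The 4th edge added is R1–R8.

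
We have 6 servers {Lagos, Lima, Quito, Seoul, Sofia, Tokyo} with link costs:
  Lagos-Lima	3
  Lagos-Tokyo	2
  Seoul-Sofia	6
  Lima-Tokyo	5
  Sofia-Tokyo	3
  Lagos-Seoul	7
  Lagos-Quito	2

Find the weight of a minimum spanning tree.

Grow the tree from Lagos using Prim:
Step 1: cheapest edge leaving the tree is Lagos-Quito (2); add Quito.
Step 2: cheapest edge leaving the tree is Lagos-Tokyo (2); add Tokyo.
Step 3: cheapest edge leaving the tree is Lagos-Lima (3); add Lima.
Step 4: cheapest edge leaving the tree is Sofia-Tokyo (3); add Sofia.
Step 5: cheapest edge leaving the tree is Seoul-Sofia (6); add Seoul.
MST edges: Lagos-Quito, Lagos-Tokyo, Lagos-Lima, Sofia-Tokyo, Seoul-Sofia; total weight 2+2+3+3+6 = 16.

16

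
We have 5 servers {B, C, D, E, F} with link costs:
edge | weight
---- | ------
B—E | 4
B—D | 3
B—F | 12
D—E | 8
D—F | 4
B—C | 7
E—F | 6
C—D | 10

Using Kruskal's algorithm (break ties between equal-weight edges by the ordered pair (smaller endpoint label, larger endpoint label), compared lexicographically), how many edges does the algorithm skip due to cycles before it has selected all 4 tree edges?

1

Kruskal: consider edges lightest-first.
B—D (3): add. Components now {B,D} {C} {E} {F}
B—E (4): add. Components now {B,D,E} {C} {F}
D—F (4): add. Components now {B,D,E,F} {C}
E—F (6): skip — E and F already connected.
B—C (7): add. Components now {B,C,D,E,F}
Edges rejected before the tree was complete: 1.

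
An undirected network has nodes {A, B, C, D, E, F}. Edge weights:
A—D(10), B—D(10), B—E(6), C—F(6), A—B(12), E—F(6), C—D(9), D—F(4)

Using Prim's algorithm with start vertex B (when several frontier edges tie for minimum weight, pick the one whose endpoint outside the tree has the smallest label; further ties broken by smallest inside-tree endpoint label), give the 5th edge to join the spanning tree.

Grow the tree from B using Prim:
Step 1: cheapest edge leaving the tree is B—E (6); add E.
Step 2: cheapest edge leaving the tree is E—F (6); add F.
Step 3: cheapest edge leaving the tree is D—F (4); add D.
Step 4: cheapest edge leaving the tree is C—F (6); add C.
Step 5: cheapest edge leaving the tree is A—D (10); add A.
The 5th edge added is A—D.

A-D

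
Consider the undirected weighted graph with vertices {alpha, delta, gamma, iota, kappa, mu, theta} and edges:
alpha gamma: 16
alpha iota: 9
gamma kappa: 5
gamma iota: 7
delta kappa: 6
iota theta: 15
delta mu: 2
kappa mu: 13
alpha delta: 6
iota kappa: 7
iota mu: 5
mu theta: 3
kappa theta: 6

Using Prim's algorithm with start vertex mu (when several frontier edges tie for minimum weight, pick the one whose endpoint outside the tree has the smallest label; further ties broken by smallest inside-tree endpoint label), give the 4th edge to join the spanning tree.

Prim's algorithm from mu:
Step 1: cheapest edge leaving the tree is delta mu (2); add delta.
Step 2: cheapest edge leaving the tree is mu theta (3); add theta.
Step 3: cheapest edge leaving the tree is iota mu (5); add iota.
Step 4: cheapest edge leaving the tree is alpha delta (6); add alpha.
Step 5: cheapest edge leaving the tree is delta kappa (6); add kappa.
Step 6: cheapest edge leaving the tree is gamma kappa (5); add gamma.
The 4th edge added is alpha delta.

alpha-delta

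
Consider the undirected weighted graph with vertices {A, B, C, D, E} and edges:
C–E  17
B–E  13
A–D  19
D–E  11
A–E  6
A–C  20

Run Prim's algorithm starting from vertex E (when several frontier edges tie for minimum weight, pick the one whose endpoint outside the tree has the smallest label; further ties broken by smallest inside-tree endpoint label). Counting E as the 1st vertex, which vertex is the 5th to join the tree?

Grow the tree from E using Prim:
Step 1: cheapest edge leaving the tree is A–E (6); add A.
Step 2: cheapest edge leaving the tree is D–E (11); add D.
Step 3: cheapest edge leaving the tree is B–E (13); add B.
Step 4: cheapest edge leaving the tree is C–E (17); add C.
Vertex order: E, A, D, B, C. The 5th vertex is C.

C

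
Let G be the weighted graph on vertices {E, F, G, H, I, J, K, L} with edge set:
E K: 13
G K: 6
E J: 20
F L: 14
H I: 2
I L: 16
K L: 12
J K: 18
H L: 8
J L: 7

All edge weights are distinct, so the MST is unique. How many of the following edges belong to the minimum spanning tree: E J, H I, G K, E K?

3

Kruskal: consider edges lightest-first.
H I (2): add — endpoints in different components.
G K (6): add — endpoints in different components.
J L (7): add — endpoints in different components.
H L (8): add — endpoints in different components.
K L (12): add — endpoints in different components.
E K (13): add — endpoints in different components.
F L (14): add — endpoints in different components.
MST edge set: {H I, G K, J L, H L, K L, E K, F L}.
Of the listed edges, {H I, G K, E K} are in the MST → 3.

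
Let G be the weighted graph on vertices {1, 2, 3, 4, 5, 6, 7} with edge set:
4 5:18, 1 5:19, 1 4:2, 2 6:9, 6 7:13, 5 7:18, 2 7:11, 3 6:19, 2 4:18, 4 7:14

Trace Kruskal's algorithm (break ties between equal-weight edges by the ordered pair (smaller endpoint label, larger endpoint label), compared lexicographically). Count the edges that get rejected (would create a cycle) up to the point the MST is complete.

4

Kruskal's algorithm — process edges by increasing weight (ties by edge label):
1 4 (2): add — endpoints in different components.
2 6 (9): add — endpoints in different components.
2 7 (11): add — endpoints in different components.
6 7 (13): skip — 6 and 7 already connected.
4 7 (14): add — endpoints in different components.
2 4 (18): skip — 2 and 4 already connected.
4 5 (18): add — endpoints in different components.
5 7 (18): skip — 5 and 7 already connected.
1 5 (19): skip — 1 and 5 already connected.
3 6 (19): add — endpoints in different components.
Edges rejected before the tree was complete: 4.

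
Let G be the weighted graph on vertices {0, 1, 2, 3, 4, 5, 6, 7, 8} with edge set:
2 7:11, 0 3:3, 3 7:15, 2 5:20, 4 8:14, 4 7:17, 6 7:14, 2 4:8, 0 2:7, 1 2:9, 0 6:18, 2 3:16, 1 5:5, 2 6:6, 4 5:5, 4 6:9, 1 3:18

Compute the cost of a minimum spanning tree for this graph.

59

Prim, starting at 5.
Step 1: cheapest edge leaving the tree is 1 5 (5); add 1.
Step 2: cheapest edge leaving the tree is 4 5 (5); add 4.
Step 3: cheapest edge leaving the tree is 2 4 (8); add 2.
Step 4: cheapest edge leaving the tree is 2 6 (6); add 6.
Step 5: cheapest edge leaving the tree is 0 2 (7); add 0.
Step 6: cheapest edge leaving the tree is 0 3 (3); add 3.
Step 7: cheapest edge leaving the tree is 2 7 (11); add 7.
Step 8: cheapest edge leaving the tree is 4 8 (14); add 8.
MST edges: 1 5, 4 5, 2 4, 2 6, 0 2, 0 3, 2 7, 4 8; total weight 5+5+8+6+7+3+11+14 = 59.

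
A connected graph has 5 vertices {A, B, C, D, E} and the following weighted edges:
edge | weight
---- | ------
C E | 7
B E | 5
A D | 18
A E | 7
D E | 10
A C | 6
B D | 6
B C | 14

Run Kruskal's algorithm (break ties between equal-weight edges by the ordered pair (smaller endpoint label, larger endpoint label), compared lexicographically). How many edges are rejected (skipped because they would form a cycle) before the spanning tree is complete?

0

Kruskal's algorithm — process edges by increasing weight (ties by edge label):
B E (5): add. Components now {A} {B,E} {C} {D}
A C (6): add. Components now {A,C} {B,E} {D}
B D (6): add. Components now {A,C} {B,D,E}
A E (7): add. Components now {A,B,C,D,E}
Edges rejected before the tree was complete: 0.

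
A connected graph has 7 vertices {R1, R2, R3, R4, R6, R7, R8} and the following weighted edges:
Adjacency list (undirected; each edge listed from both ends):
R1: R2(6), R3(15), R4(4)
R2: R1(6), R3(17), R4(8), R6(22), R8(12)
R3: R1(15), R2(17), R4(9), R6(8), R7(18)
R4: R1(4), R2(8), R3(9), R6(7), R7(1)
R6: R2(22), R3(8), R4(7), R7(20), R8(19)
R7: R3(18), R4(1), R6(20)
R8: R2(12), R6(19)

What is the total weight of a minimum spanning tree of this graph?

38

Prim, starting at R8.
Step 1: frontier [R2—R8 12, R6—R8 19] → take R2—R8 (12); add R2.
Step 2: frontier [R1—R2 6, R2—R4 8, R2—R3 17, R2—R6 22, R6—R8 19] → take R1—R2 (6); add R1.
Step 3: frontier [R1—R4 4, R1—R3 15, R2—R4 8, R2—R3 17, R2—R6 22, R6—R8 19] → take R1—R4 (4); add R4.
Step 4: frontier [R1—R3 15, R2—R3 17, R2—R6 22, R4—R7 1, R4—R6 7, R3—R4 9, R6—R8 19] → take R4—R7 (1); add R7.
Step 5: frontier [R1—R3 15, R2—R3 17, R2—R6 22, R4—R6 7, R3—R4 9, R3—R7 18, R6—R7 20, R6—R8 19] → take R4—R6 (7); add R6.
Step 6: frontier [R1—R3 15, R2—R3 17, R3—R4 9, R3—R6 8, R3—R7 18] → take R3—R6 (8); add R3.
MST edges: R2—R8, R1—R2, R1—R4, R4—R7, R4—R6, R3—R6; total weight 12+6+4+1+7+8 = 38.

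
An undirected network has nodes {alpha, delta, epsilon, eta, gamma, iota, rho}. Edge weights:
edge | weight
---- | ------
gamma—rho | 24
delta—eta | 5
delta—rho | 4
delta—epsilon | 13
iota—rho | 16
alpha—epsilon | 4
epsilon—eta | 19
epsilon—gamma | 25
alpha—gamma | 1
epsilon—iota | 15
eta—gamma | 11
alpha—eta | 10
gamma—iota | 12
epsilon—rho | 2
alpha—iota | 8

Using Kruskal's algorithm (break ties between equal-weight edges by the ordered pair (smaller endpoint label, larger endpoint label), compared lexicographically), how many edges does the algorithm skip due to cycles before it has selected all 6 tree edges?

0

Kruskal: consider edges lightest-first.
alpha—gamma (1): add. Components now {alpha,gamma} {rho} {eta} {delta} {epsilon} {iota}
epsilon—rho (2): add. Components now {alpha,gamma} {epsilon,rho} {eta} {delta} {iota}
alpha—epsilon (4): add. Components now {alpha,epsilon,gamma,rho} {eta} {delta} {iota}
delta—rho (4): add. Components now {alpha,delta,epsilon,gamma,rho} {eta} {iota}
delta—eta (5): add. Components now {alpha,delta,epsilon,eta,gamma,rho} {iota}
alpha—iota (8): add. Components now {alpha,delta,epsilon,eta,gamma,iota,rho}
Edges rejected before the tree was complete: 0.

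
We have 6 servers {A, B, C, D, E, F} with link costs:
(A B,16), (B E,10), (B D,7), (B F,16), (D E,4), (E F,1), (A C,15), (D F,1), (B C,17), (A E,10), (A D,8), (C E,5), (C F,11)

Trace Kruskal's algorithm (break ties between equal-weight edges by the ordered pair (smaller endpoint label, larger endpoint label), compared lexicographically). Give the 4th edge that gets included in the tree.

B-D

Sort edges by weight, then run Kruskal:
D F (1): add — endpoints in different components.
E F (1): add — endpoints in different components.
D E (4): skip — D and E already connected.
C E (5): add — endpoints in different components.
B D (7): add — endpoints in different components.
A D (8): add — endpoints in different components.
The 4th edge added is B D.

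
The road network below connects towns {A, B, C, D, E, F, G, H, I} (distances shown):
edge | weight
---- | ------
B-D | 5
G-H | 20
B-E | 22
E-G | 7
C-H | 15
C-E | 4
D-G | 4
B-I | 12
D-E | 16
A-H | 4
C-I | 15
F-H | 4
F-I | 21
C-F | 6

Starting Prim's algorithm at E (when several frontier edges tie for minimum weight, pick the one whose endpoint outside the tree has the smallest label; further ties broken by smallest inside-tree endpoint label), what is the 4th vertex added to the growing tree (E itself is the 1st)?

H

Grow the tree from E using Prim:
Step 1: frontier [C-E 4, E-G 7, D-E 16, B-E 22] → take C-E (4); add C.
Step 2: frontier [C-F 6, C-H 15, C-I 15, E-G 7, D-E 16, B-E 22] → take C-F (6); add F.
Step 3: frontier [C-H 15, C-I 15, E-G 7, D-E 16, B-E 22, F-H 4, F-I 21] → take F-H (4); add H.
Step 4: frontier [C-I 15, E-G 7, D-E 16, B-E 22, F-I 21, A-H 4, G-H 20] → take A-H (4); add A.
Step 5: frontier [C-I 15, E-G 7, D-E 16, B-E 22, F-I 21, G-H 20] → take E-G (7); add G.
Step 6: frontier [C-I 15, D-E 16, B-E 22, F-I 21, D-G 4] → take D-G (4); add D.
Step 7: frontier [C-I 15, B-D 5, B-E 22, F-I 21] → take B-D (5); add B.
Step 8: frontier [B-I 12, C-I 15, F-I 21] → take B-I (12); add I.
Vertex order: E, C, F, H, A, G, D, B, I. The 4th vertex is H.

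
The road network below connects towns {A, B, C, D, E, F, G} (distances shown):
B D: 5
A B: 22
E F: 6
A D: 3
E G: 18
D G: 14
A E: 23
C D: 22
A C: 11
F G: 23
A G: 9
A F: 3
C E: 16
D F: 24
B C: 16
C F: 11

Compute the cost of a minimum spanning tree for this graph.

37

Kruskal: consider edges lightest-first.
A D (3): add. Components now {A,D} {B} {C} {E} {F} {G}
A F (3): add. Components now {A,D,F} {B} {C} {E} {G}
B D (5): add. Components now {A,B,D,F} {C} {E} {G}
E F (6): add. Components now {A,B,D,E,F} {C} {G}
A G (9): add. Components now {A,B,D,E,F,G} {C}
A C (11): add. Components now {A,B,C,D,E,F,G}
MST edges: A D, A F, B D, E F, A G, A C; total weight 3+3+5+6+9+11 = 37.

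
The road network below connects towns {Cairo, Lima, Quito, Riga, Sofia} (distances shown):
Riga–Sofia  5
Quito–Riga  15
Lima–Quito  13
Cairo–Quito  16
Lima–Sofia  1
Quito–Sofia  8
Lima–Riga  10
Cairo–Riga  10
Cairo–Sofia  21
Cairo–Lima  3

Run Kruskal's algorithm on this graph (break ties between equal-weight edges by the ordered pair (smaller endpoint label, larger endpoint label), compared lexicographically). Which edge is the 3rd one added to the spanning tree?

Sort edges by weight, then run Kruskal:
Lima–Sofia (1): add. Components now {Cairo} {Lima,Sofia} {Riga} {Quito}
Cairo–Lima (3): add. Components now {Cairo,Lima,Sofia} {Riga} {Quito}
Riga–Sofia (5): add. Components now {Cairo,Lima,Riga,Sofia} {Quito}
Quito–Sofia (8): add. Components now {Cairo,Lima,Quito,Riga,Sofia}
The 3rd edge added is Riga–Sofia.

Riga-Sofia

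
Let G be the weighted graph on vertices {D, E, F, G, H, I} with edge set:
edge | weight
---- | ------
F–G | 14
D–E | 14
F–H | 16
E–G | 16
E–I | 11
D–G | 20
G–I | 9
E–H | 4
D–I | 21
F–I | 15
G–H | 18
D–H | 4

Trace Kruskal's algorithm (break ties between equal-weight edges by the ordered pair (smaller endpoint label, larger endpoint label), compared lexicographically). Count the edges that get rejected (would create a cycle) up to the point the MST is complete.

1

Sort edges by weight, then run Kruskal:
D–H (4): add. Components now {D,H} {E} {F} {G} {I}
E–H (4): add. Components now {D,E,H} {F} {G} {I}
G–I (9): add. Components now {D,E,H} {F} {G,I}
E–I (11): add. Components now {D,E,G,H,I} {F}
D–E (14): skip — D and E already connected.
F–G (14): add. Components now {D,E,F,G,H,I}
Edges rejected before the tree was complete: 1.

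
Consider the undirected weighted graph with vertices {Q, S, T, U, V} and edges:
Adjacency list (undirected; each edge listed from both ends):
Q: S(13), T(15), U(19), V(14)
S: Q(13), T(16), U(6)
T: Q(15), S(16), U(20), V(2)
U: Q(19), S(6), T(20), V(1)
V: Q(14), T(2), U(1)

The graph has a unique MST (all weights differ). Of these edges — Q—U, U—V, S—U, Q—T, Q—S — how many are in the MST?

Kruskal's algorithm — process edges by increasing weight (ties by edge label):
U—V (1): add. Components now {T} {U,V} {Q} {S}
T—V (2): add. Components now {T,U,V} {Q} {S}
S—U (6): add. Components now {S,T,U,V} {Q}
Q—S (13): add. Components now {Q,S,T,U,V}
MST edge set: {U—V, T—V, S—U, Q—S}.
Of the listed edges, {U—V, S—U, Q—S} are in the MST → 3.

3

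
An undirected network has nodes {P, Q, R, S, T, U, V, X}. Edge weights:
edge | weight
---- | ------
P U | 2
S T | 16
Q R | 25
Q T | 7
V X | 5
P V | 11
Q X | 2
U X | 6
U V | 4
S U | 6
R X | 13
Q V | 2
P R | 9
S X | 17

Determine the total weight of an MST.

32

Prim's algorithm from U:
Step 1: cheapest edge leaving the tree is P U (2); add P.
Step 2: cheapest edge leaving the tree is U V (4); add V.
Step 3: cheapest edge leaving the tree is Q V (2); add Q.
Step 4: cheapest edge leaving the tree is Q X (2); add X.
Step 5: cheapest edge leaving the tree is S U (6); add S.
Step 6: cheapest edge leaving the tree is Q T (7); add T.
Step 7: cheapest edge leaving the tree is P R (9); add R.
MST edges: P U, U V, Q V, Q X, S U, Q T, P R; total weight 2+4+2+2+6+7+9 = 32.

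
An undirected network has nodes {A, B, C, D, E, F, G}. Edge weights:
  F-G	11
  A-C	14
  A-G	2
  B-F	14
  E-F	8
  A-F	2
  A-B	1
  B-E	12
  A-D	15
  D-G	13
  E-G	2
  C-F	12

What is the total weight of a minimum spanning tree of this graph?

Prim, starting at C.
Step 1: cheapest edge leaving the tree is C-F (12); add F.
Step 2: cheapest edge leaving the tree is A-F (2); add A.
Step 3: cheapest edge leaving the tree is A-B (1); add B.
Step 4: cheapest edge leaving the tree is A-G (2); add G.
Step 5: cheapest edge leaving the tree is E-G (2); add E.
Step 6: cheapest edge leaving the tree is D-G (13); add D.
MST edges: C-F, A-F, A-B, A-G, E-G, D-G; total weight 12+2+1+2+2+13 = 32.

32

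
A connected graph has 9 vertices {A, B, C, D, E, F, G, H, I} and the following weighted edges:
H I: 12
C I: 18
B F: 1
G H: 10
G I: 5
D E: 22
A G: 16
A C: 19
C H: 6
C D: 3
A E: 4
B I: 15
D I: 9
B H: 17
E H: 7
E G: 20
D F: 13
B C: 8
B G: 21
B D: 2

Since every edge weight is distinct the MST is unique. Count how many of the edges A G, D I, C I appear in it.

Sort edges by weight, then run Kruskal:
B F (1): add — endpoints in different components.
B D (2): add — endpoints in different components.
C D (3): add — endpoints in different components.
A E (4): add — endpoints in different components.
G I (5): add — endpoints in different components.
C H (6): add — endpoints in different components.
E H (7): add — endpoints in different components.
B C (8): skip — B and C already connected.
D I (9): add — endpoints in different components.
MST edge set: {B F, B D, C D, A E, G I, C H, E H, D I}.
Of the listed edges, {D I} are in the MST → 1.

1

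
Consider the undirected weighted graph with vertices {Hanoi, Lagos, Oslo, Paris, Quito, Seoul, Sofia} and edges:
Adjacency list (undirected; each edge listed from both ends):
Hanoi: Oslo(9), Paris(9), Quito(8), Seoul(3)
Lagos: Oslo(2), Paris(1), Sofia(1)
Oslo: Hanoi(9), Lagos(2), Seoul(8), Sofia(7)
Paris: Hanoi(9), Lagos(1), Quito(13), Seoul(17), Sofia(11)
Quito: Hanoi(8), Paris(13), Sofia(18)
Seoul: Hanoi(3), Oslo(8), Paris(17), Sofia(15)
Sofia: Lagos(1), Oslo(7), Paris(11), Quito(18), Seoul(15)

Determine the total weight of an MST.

23

Sort edges by weight, then run Kruskal:
Lagos Paris (1): add. Components now {Oslo} {Lagos,Paris} {Quito} {Sofia} {Seoul} {Hanoi}
Lagos Sofia (1): add. Components now {Oslo} {Lagos,Paris,Sofia} {Quito} {Seoul} {Hanoi}
Lagos Oslo (2): add. Components now {Lagos,Oslo,Paris,Sofia} {Quito} {Seoul} {Hanoi}
Hanoi Seoul (3): add. Components now {Lagos,Oslo,Paris,Sofia} {Quito} {Hanoi,Seoul}
Oslo Sofia (7): skip — Oslo and Sofia already connected.
Hanoi Quito (8): add. Components now {Lagos,Oslo,Paris,Sofia} {Hanoi,Quito,Seoul}
Oslo Seoul (8): add. Components now {Hanoi,Lagos,Oslo,Paris,Quito,Seoul,Sofia}
MST edges: Lagos Paris, Lagos Sofia, Lagos Oslo, Hanoi Seoul, Hanoi Quito, Oslo Seoul; total weight 1+1+2+3+8+8 = 23.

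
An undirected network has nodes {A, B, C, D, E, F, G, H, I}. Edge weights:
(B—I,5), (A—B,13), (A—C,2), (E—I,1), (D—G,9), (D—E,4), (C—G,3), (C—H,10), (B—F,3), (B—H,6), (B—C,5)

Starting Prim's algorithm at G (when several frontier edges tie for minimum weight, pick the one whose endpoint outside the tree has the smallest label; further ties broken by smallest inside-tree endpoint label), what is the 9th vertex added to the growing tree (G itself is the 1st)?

H

Prim, starting at G.
Step 1: frontier [C—G 3, D—G 9] → take C—G (3); add C.
Step 2: frontier [A—C 2, B—C 5, C—H 10, D—G 9] → take A—C (2); add A.
Step 3: frontier [A—B 13, B—C 5, C—H 10, D—G 9] → take B—C (5); add B.
Step 4: frontier [B—F 3, B—I 5, B—H 6, C—H 10, D—G 9] → take B—F (3); add F.
Step 5: frontier [B—I 5, B—H 6, C—H 10, D—G 9] → take B—I (5); add I.
Step 6: frontier [B—H 6, C—H 10, D—G 9, E—I 1] → take E—I (1); add E.
Step 7: frontier [B—H 6, C—H 10, D—E 4, D—G 9] → take D—E (4); add D.
Step 8: frontier [B—H 6, C—H 10] → take B—H (6); add H.
Vertex order: G, C, A, B, F, I, E, D, H. The 9th vertex is H.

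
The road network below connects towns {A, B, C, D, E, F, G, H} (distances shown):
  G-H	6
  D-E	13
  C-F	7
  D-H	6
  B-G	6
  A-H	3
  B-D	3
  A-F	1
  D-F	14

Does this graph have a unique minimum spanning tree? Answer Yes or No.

No

Kruskal's algorithm — process edges by increasing weight (ties by edge label):
A-F (1): add — endpoints in different components.
A-H (3): add — endpoints in different components.
B-D (3): add — endpoints in different components.
B-G (6): add — endpoints in different components.
D-H (6): add — endpoints in different components.
G-H (6): skip — G and H already connected.
C-F (7): add — endpoints in different components.
D-E (13): add — endpoints in different components.
Non-tree edge G-H has weight 6, equal to the heaviest edge on its tree cycle — swapping gives another MST of the same weight. Not unique.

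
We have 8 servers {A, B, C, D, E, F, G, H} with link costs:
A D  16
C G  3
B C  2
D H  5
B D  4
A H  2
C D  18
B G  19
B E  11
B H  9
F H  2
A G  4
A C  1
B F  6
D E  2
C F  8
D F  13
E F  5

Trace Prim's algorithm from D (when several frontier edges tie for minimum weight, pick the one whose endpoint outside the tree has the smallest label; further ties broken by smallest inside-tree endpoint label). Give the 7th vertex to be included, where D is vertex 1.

F

Grow the tree from D using Prim:
Step 1: cheapest edge leaving the tree is D E (2); add E.
Step 2: cheapest edge leaving the tree is B D (4); add B.
Step 3: cheapest edge leaving the tree is B C (2); add C.
Step 4: cheapest edge leaving the tree is A C (1); add A.
Step 5: cheapest edge leaving the tree is A H (2); add H.
Step 6: cheapest edge leaving the tree is F H (2); add F.
Step 7: cheapest edge leaving the tree is C G (3); add G.
Vertex order: D, E, B, C, A, H, F, G. The 7th vertex is F.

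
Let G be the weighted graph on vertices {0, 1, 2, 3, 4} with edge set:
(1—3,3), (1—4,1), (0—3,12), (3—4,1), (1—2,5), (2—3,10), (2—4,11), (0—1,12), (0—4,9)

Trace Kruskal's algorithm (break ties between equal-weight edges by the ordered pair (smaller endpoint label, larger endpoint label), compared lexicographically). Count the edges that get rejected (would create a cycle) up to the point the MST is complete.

1

Kruskal's algorithm — process edges by increasing weight (ties by edge label):
1—4 (1): add — endpoints in different components.
3—4 (1): add — endpoints in different components.
1—3 (3): skip — 1 and 3 already connected.
1—2 (5): add — endpoints in different components.
0—4 (9): add — endpoints in different components.
Edges rejected before the tree was complete: 1.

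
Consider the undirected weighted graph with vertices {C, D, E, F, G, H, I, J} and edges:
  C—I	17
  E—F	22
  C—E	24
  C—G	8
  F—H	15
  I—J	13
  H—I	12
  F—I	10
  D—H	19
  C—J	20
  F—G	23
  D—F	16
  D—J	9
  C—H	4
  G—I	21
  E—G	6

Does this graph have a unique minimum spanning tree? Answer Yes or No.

Yes

Kruskal: consider edges lightest-first.
C—H (4): add — endpoints in different components.
E—G (6): add — endpoints in different components.
C—G (8): add — endpoints in different components.
D—J (9): add — endpoints in different components.
F—I (10): add — endpoints in different components.
H—I (12): add — endpoints in different components.
I—J (13): add — endpoints in different components.
Every non-tree edge has weight strictly greater than the heaviest edge on the tree path between its endpoints, so the MST is unique.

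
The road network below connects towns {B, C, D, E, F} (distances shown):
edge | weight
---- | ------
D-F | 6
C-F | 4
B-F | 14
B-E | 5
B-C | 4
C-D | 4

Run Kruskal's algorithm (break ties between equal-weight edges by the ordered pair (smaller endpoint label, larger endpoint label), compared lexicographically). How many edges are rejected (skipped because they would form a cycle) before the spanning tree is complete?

0

Sort edges by weight, then run Kruskal:
B-C (4): add — endpoints in different components.
C-D (4): add — endpoints in different components.
C-F (4): add — endpoints in different components.
B-E (5): add — endpoints in different components.
Edges rejected before the tree was complete: 0.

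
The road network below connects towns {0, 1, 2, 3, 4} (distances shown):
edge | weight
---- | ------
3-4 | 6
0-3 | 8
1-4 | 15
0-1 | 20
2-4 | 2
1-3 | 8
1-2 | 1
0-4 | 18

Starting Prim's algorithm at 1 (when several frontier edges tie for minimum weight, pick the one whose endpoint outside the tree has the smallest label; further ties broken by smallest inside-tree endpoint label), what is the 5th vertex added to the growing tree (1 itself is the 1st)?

0

Prim, starting at 1.
Step 1: frontier [1-2 1, 1-3 8, 1-4 15, 0-1 20] → take 1-2 (1); add 2.
Step 2: frontier [1-3 8, 1-4 15, 0-1 20, 2-4 2] → take 2-4 (2); add 4.
Step 3: frontier [1-3 8, 0-1 20, 3-4 6, 0-4 18] → take 3-4 (6); add 3.
Step 4: frontier [0-1 20, 0-3 8, 0-4 18] → take 0-3 (8); add 0.
Vertex order: 1, 2, 4, 3, 0. The 5th vertex is 0.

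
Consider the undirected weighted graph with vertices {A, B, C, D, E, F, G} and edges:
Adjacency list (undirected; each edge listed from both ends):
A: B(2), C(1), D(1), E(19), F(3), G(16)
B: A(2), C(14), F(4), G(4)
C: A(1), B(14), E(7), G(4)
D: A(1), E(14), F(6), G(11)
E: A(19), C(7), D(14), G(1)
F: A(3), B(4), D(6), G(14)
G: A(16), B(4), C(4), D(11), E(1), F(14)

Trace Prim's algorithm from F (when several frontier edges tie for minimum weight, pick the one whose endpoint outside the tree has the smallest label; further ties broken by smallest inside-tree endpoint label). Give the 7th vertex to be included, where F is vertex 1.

E

Prim's algorithm from F:
Step 1: cheapest edge leaving the tree is A F (3); add A.
Step 2: cheapest edge leaving the tree is A C (1); add C.
Step 3: cheapest edge leaving the tree is A D (1); add D.
Step 4: cheapest edge leaving the tree is A B (2); add B.
Step 5: cheapest edge leaving the tree is B G (4); add G.
Step 6: cheapest edge leaving the tree is E G (1); add E.
Vertex order: F, A, C, D, B, G, E. The 7th vertex is E.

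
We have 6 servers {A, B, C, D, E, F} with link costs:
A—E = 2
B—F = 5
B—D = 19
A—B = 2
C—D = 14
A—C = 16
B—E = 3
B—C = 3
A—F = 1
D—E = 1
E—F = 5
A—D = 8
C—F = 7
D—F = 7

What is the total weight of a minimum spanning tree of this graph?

Prim's algorithm from A:
Step 1: frontier [A—F 1, A—B 2, A—E 2, A—D 8, A—C 16] → take A—F (1); add F.
Step 2: frontier [A—B 2, A—E 2, A—D 8, A—C 16, B—F 5, E—F 5, C—F 7, D—F 7] → take A—B (2); add B.
Step 3: frontier [A—E 2, A—D 8, A—C 16, B—C 3, B—E 3, B—D 19, E—F 5, C—F 7, D—F 7] → take A—E (2); add E.
Step 4: frontier [A—D 8, A—C 16, B—C 3, B—D 19, D—E 1, C—F 7, D—F 7] → take D—E (1); add D.
Step 5: frontier [A—C 16, B—C 3, C—D 14, C—F 7] → take B—C (3); add C.
MST edges: A—F, A—B, A—E, D—E, B—C; total weight 1+2+2+1+3 = 9.

9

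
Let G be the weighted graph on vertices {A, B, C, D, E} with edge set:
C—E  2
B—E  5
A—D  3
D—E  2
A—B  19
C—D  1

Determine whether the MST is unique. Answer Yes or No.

Kruskal: consider edges lightest-first.
C—D (1): add — endpoints in different components.
C—E (2): add — endpoints in different components.
D—E (2): skip — D and E already connected.
A—D (3): add — endpoints in different components.
B—E (5): add — endpoints in different components.
Non-tree edge D—E has weight 2, equal to the heaviest edge on its tree cycle — swapping gives another MST of the same weight. Not unique.

No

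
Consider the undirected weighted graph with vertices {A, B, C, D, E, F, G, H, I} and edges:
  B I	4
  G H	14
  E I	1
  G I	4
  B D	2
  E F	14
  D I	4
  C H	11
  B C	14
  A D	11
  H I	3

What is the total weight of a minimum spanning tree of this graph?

50

Grow the tree from H using Prim:
Step 1: frontier [H I 3, C H 11, G H 14] → take H I (3); add I.
Step 2: frontier [C H 11, G H 14, E I 1, B I 4, D I 4, G I 4] → take E I (1); add E.
Step 3: frontier [E F 14, C H 11, G H 14, B I 4, D I 4, G I 4] → take B I (4); add B.
Step 4: frontier [B D 2, B C 14, E F 14, C H 11, G H 14, D I 4, G I 4] → take B D (2); add D.
Step 5: frontier [B C 14, A D 11, E F 14, C H 11, G H 14, G I 4] → take G I (4); add G.
Step 6: frontier [B C 14, A D 11, E F 14, C H 11] → take A D (11); add A.
Step 7: frontier [B C 14, E F 14, C H 11] → take C H (11); add C.
Step 8: frontier [E F 14] → take E F (14); add F.
MST edges: H I, E I, B I, B D, G I, A D, C H, E F; total weight 3+1+4+2+4+11+11+14 = 50.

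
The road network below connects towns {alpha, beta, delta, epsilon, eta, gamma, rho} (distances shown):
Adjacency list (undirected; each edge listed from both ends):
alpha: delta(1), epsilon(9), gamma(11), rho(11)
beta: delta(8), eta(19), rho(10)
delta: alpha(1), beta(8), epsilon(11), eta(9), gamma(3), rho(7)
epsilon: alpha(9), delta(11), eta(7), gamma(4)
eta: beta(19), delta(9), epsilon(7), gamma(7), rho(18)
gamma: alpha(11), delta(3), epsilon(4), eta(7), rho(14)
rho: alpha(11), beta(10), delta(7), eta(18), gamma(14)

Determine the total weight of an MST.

Kruskal: consider edges lightest-first.
alpha-delta (1): add. Components now {alpha,delta} {epsilon} {beta} {gamma} {rho} {eta}
delta-gamma (3): add. Components now {alpha,delta,gamma} {epsilon} {beta} {rho} {eta}
epsilon-gamma (4): add. Components now {alpha,delta,epsilon,gamma} {beta} {rho} {eta}
delta-rho (7): add. Components now {alpha,delta,epsilon,gamma,rho} {beta} {eta}
epsilon-eta (7): add. Components now {alpha,delta,epsilon,eta,gamma,rho} {beta}
eta-gamma (7): skip — gamma and eta already connected.
beta-delta (8): add. Components now {alpha,beta,delta,epsilon,eta,gamma,rho}
MST edges: alpha-delta, delta-gamma, epsilon-gamma, delta-rho, epsilon-eta, beta-delta; total weight 1+3+4+7+7+8 = 30.

30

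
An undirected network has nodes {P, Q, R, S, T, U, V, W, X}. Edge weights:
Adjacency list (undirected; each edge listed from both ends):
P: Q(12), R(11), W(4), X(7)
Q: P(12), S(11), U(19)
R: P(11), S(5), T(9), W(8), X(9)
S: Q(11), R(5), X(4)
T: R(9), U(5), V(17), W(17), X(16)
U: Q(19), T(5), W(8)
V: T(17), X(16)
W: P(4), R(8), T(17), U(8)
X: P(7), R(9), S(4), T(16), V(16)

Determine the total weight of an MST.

60

Prim, starting at W.
Step 1: cheapest edge leaving the tree is P-W (4); add P.
Step 2: cheapest edge leaving the tree is P-X (7); add X.
Step 3: cheapest edge leaving the tree is S-X (4); add S.
Step 4: cheapest edge leaving the tree is R-S (5); add R.
Step 5: cheapest edge leaving the tree is U-W (8); add U.
Step 6: cheapest edge leaving the tree is T-U (5); add T.
Step 7: cheapest edge leaving the tree is Q-S (11); add Q.
Step 8: cheapest edge leaving the tree is V-X (16); add V.
MST edges: P-W, P-X, S-X, R-S, U-W, T-U, Q-S, V-X; total weight 4+7+4+5+8+5+11+16 = 60.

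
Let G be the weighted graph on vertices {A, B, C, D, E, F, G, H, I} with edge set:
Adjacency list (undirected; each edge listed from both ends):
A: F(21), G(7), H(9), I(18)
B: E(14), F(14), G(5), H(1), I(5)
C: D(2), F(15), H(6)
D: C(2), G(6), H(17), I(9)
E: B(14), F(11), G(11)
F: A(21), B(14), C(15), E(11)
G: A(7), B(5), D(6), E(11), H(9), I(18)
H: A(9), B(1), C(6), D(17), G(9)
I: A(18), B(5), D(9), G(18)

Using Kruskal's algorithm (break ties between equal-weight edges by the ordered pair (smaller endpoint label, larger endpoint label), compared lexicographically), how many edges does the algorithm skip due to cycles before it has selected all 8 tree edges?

Kruskal's algorithm — process edges by increasing weight (ties by edge label):
B—H (1): add — endpoints in different components.
C—D (2): add — endpoints in different components.
B—G (5): add — endpoints in different components.
B—I (5): add — endpoints in different components.
C—H (6): add — endpoints in different components.
D—G (6): skip — D and G already connected.
A—G (7): add — endpoints in different components.
A—H (9): skip — A and H already connected.
D—I (9): skip — D and I already connected.
G—H (9): skip — G and H already connected.
E—F (11): add — endpoints in different components.
E—G (11): add — endpoints in different components.
Edges rejected before the tree was complete: 4.

4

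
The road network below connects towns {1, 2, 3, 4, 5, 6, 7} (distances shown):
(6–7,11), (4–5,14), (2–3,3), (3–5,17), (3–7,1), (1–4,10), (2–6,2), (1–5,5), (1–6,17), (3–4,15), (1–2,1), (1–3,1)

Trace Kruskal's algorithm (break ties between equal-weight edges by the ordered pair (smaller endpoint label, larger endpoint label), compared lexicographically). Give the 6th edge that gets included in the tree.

1-4

Sort edges by weight, then run Kruskal:
1–2 (1): add — endpoints in different components.
1–3 (1): add — endpoints in different components.
3–7 (1): add — endpoints in different components.
2–6 (2): add — endpoints in different components.
2–3 (3): skip — 2 and 3 already connected.
1–5 (5): add — endpoints in different components.
1–4 (10): add — endpoints in different components.
The 6th edge added is 1–4.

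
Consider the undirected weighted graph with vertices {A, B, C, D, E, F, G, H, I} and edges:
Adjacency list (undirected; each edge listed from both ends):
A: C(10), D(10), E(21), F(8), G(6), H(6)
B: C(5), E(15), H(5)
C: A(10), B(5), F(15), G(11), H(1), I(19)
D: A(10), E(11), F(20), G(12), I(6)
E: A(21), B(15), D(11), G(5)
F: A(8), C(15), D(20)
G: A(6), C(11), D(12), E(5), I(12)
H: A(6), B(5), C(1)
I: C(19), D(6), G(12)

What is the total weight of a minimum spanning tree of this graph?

Prim, starting at C.
Step 1: cheapest edge leaving the tree is C H (1); add H.
Step 2: cheapest edge leaving the tree is B C (5); add B.
Step 3: cheapest edge leaving the tree is A H (6); add A.
Step 4: cheapest edge leaving the tree is A G (6); add G.
Step 5: cheapest edge leaving the tree is E G (5); add E.
Step 6: cheapest edge leaving the tree is A F (8); add F.
Step 7: cheapest edge leaving the tree is A D (10); add D.
Step 8: cheapest edge leaving the tree is D I (6); add I.
MST edges: C H, B C, A H, A G, E G, A F, A D, D I; total weight 1+5+6+6+5+8+10+6 = 47.

47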